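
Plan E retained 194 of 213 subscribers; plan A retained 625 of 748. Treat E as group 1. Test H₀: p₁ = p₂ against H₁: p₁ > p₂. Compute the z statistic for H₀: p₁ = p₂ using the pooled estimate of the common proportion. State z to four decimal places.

z = 2.7299

p̂₁ = 194/213 ≈ 0.910798, p̂₂ = 625/748 ≈ 0.835561.
Pooled p̂ = (194+625)/(213+748) = 819/961 = 0.852237.
SE = √(0.125929 × 0.00603173) = 0.027560.
z = (0.910798 − 0.835561)/0.027560 = 0.075237/0.027560 = 2.7299.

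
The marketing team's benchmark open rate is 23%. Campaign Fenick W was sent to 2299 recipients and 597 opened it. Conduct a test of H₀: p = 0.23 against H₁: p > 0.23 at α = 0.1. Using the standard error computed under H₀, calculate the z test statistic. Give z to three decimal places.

p̂ = 597/2299 = 0.259678.
Standard error under H₀: √(0.23×0.77/2299) = 0.008777.
z = (0.259678 − 0.23)/0.008777 = 0.029678/0.008777 = 3.381.
p-value = P(Z > 3.381) ≈ 0.0004; since p < α = 0.1, reject H₀.

z = 3.381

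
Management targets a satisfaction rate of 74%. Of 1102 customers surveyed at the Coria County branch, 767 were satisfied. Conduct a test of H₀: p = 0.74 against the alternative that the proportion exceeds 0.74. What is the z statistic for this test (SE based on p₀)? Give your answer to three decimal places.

p̂ = 767/1102 ≈ 0.6960073.
Standard error under H₀: √(0.74×0.26/1102) = 0.0132133.
z = (0.6960073 − 0.74)/0.0132133 = -0.0439927/0.0132133 = -3.329.

z = -3.329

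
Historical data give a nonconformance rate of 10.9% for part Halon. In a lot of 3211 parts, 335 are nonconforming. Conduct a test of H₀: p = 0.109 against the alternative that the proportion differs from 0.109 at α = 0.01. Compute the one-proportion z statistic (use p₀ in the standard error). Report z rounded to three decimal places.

p̂ = 335/3211 ≈ 0.10433.
Standard error under H₀: √(0.109×0.891/3211) = 0.00550.
z = (0.10433 − 0.109)/0.00550 = -0.00467/0.00550 = -0.849.
Two-sided p-value ≈ 2·Φ(−0.849) = 0.3957, so at α = 0.01 we fail to reject H₀.

z = -0.849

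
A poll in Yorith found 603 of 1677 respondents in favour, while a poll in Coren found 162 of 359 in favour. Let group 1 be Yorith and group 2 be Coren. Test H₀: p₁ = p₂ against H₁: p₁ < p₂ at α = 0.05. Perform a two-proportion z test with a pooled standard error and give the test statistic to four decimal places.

z = -3.2553

p̂₁ = 603/1677 ≈ 0.359571, p̂₂ = 162/359 ≈ 0.451253.
Pooled p̂ = (603+162)/(1677+359) = 765/2036 = 0.375737.
SE = √(0.234559 × 0.00338182) = 0.028164.
z = (0.359571 − 0.451253)/0.028164 = -0.091682/0.028164 = -3.2553.
p-value = P(Z < -3.255) ≈ 0.0006, so at α = 0.05 we reject H₀.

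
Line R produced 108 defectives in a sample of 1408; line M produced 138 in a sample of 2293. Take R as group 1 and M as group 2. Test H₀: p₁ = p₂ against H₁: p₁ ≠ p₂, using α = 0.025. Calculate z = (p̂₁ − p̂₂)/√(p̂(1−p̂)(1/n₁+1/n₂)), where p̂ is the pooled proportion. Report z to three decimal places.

z = 1.959

p̂₁ = 108/1408 = 0.076705, p̂₂ = 138/2293 = 0.060183.
Pooled p̂ = (108+138)/(1408+2293) = 246/3701 = 0.066469.
SE = √(p̂(1−p̂)(1/n₁+1/n₂)) = √(0.066469·0.933531·0.00114634) = √(7.11307e-05) = 0.008434.
z = (0.076705 − 0.060183)/0.008434 = 0.016522/0.008434 = 1.959.
Two-sided p-value ≈ 2·Φ(−1.959) = 0.0501; since p > α = 0.025, fail to reject H₀.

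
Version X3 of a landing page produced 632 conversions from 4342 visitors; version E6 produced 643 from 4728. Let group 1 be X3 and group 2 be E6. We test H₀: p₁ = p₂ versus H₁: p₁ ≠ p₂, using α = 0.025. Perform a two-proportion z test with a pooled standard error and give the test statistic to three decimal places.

p̂₁ = 632/4342 ≈ 0.14556, p̂₂ = 643/4728 ≈ 0.13600.
Pooled p̂ = (632+643)/(4342+4728) = 1275/9070 = 0.14057.
SE = √(p̂(1−p̂)(1/n₁+1/n₂)) = √(0.14057·0.85943·0.000441815) = √(5.33767e-05) = 0.00731.
z = (0.14556 − 0.13600)/0.00731 = 0.00956/0.00731 = 1.308.
Two-sided p-value ≈ 2·Φ(−1.308) = 0.1908. With α = 0.025, fail to reject H₀.

z = 1.308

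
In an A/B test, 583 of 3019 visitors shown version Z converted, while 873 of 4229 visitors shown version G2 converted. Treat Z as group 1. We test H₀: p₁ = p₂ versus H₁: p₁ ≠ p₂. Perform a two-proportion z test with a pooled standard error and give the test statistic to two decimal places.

p̂₁ = 583/3019 = 0.1931, p̂₂ = 873/4229 = 0.2064.
Pooled p̂ = (583+873)/(3019+4229) = 1456/7248 = 0.2009.
SE = √(p̂(1−p̂)(1/n₁+1/n₂)) = √(0.2009·0.7991·0.000567698) = √(9.1132e-05) = 0.0095.
z = (0.1931 − 0.2064)/0.0095 = -0.0133/0.0095 = -1.40.

z = -1.40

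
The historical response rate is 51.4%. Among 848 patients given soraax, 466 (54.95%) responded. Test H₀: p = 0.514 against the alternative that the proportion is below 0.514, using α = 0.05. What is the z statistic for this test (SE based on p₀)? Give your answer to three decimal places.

p̂ = 466/848 = 0.549528.
SE = √(p₀(1−p₀)/n) = √(0.2498/848) = 0.017163.
z = (0.549528 − 0.514)/0.017163 = 0.035528/0.017163 = 2.070.
p-value = P(Z < 2.070) ≈ 0.9808. With α = 0.05, fail to reject H₀.

z = 2.070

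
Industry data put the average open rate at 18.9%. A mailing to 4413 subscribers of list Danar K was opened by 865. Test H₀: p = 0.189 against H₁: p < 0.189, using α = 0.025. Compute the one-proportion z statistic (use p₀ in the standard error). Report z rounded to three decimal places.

p̂ = 865/4413 ≈ 0.19601.
Under H₀, SE = √(0.189·0.811/4413) = √(3.47335e-05) = 0.00589.
z = (0.19601 − 0.189)/0.00589 = 0.00701/0.00589 = 1.190.
p-value = P(Z < 1.190) ≈ 0.8829; since p > α = 0.025, fail to reject H₀.

z = 1.190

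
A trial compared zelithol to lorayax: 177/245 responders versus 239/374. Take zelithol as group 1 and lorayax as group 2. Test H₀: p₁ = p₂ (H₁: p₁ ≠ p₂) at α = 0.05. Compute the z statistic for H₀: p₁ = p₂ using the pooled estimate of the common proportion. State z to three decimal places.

p̂₁ = 177/245 ≈ 0.722449, p̂₂ = 239/374 ≈ 0.639037.
Pooled p̂ = (177+239)/(245+374) = 416/619 = 0.672052.
SE = √(0.220398 × 0.00675543) = 0.038586.
z = (0.722449 − 0.639037)/0.038586 = 0.083412/0.038586 = 2.162.
p-value = 2·P(Z > 2.162) ≈ 0.0306; since p < α = 0.05, reject H₀.

z = 2.162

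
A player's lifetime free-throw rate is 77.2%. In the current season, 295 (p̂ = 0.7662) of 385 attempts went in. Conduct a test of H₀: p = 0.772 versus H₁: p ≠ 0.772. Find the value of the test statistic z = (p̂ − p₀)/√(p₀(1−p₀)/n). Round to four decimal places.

z = -0.2697

p̂ = 295/385 = 0.766234.
SE = √(p₀(1−p₀)/n) = √(0.17602/385) = 0.021382.
z = (0.766234 − 0.772)/0.021382 = -0.005766/0.021382 = -0.2697.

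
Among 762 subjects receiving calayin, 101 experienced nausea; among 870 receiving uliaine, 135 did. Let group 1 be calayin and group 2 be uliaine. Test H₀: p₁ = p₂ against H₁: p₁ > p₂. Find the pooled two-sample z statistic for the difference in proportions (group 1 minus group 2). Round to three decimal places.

z = -1.297

p̂₁ = 101/762 ≈ 0.132546, p̂₂ = 135/870 ≈ 0.155172.
Pooled p̂ = (101+135)/(762+870) = 236/1632 = 0.144608.
SE = √(p̂(1−p̂)(1/n₁+1/n₂)) = √(0.144608·0.855392·0.00246176) = √(0.000304511) = 0.017450.
z = (0.132546 − 0.155172)/0.017450 = -0.022626/0.017450 = -1.297.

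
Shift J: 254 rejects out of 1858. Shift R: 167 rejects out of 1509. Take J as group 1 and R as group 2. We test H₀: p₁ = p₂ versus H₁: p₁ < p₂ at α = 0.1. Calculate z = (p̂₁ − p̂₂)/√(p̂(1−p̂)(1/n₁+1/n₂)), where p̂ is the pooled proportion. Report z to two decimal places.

z = 2.27

p̂₁ = 254/1858 ≈ 0.13671, p̂₂ = 167/1509 ≈ 0.11067.
Pooled p̂ = (254+167)/(1858+1509) = 421/3367 = 0.12504.
SE = √(p̂(1−p̂)(1/n₁+1/n₂)) = √(0.12504·0.87496·0.0012009) = √(0.000131382) = 0.01146.
z = (0.13671 − 0.11067)/0.01146 = 0.02604/0.01146 = 2.27.
p-value = P(Z < 2.272) ≈ 0.9884. With α = 0.1, fail to reject H₀.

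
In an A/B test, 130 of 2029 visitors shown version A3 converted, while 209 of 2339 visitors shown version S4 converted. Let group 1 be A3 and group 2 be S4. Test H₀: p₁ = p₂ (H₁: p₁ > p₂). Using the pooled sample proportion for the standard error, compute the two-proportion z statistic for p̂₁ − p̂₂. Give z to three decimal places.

z = -3.115

p̂₁ = 130/2029 ≈ 0.064071, p̂₂ = 209/2339 ≈ 0.089354.
Pooled p̂ = (130+209)/(2029+2339) = 339/4368 = 0.077610.
SE = √(p̂(1−p̂)(1/n₁+1/n₂)) = √(0.077610·0.922390·0.000920387) = √(6.58874e-05) = 0.008117.
z = (0.064071 − 0.089354)/0.008117 = -0.025283/0.008117 = -3.115.
p-value = P(Z > -3.115) ≈ 0.9991.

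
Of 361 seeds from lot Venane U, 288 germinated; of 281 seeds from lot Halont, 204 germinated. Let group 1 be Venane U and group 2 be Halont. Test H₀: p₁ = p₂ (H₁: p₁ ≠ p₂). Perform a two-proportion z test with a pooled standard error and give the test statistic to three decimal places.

p̂₁ = 288/361 = 0.79778, p̂₂ = 204/281 = 0.72598.
Pooled p̂ = (288+204)/(361+281) = 492/642 = 0.76636.
SE = √(p̂(1−p̂)(1/n₁+1/n₂)) = √(0.76636·0.23364·0.0063288) = √(0.0011332) = 0.03366.
z = (0.79778 − 0.72598)/0.03366 = 0.07180/0.03366 = 2.133.
Two-sided p-value ≈ 2·Φ(−2.133) = 0.0329.

z = 2.133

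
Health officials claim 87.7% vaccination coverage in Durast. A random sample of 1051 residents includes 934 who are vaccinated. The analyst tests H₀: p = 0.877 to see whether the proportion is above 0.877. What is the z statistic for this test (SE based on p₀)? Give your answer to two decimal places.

p̂ = 934/1051 = 0.88868.
Standard error under H₀: √(0.877×0.123/1051) = 0.01013.
z = (0.88868 − 0.877)/0.01013 = 0.01168/0.01013 = 1.15.

z = 1.15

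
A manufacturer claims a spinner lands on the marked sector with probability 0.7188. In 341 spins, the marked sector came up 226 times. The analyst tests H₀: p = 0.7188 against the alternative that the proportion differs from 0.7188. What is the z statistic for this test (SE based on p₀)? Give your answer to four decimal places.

p̂ = 226/341 ≈ 0.662757.
Standard error under H₀: √(0.7188×0.2812/341) = 0.024346.
z = (0.662757 − 0.7188)/0.024346 = -0.056043/0.024346 = -2.3019.

z = -2.3019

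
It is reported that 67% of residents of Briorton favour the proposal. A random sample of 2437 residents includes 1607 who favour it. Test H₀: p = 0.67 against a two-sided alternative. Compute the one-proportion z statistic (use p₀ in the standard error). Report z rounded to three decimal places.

z = -1.111

p̂ = 1607/2437 = 0.659417.
SE = √(p₀(1−p₀)/n) = √(0.2211/2437) = 0.009525.
z = (0.659417 − 0.67)/0.009525 = -0.010583/0.009525 = -1.111.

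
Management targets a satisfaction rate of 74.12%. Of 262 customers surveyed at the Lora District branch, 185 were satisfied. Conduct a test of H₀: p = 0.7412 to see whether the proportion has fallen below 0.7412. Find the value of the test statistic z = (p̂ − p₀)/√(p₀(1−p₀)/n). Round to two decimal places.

z = -1.30

p̂ = 185/262 = 0.7061.
SE = √(p₀(1−p₀)/n) = √(0.19182/262) = 0.0271.
z = (0.7061 − 0.7412)/0.0271 = -0.0351/0.0271 = -1.30.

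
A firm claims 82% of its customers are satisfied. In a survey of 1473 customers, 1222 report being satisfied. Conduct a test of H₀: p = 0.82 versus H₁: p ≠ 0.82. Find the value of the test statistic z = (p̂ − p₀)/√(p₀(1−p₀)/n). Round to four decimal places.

z = 0.9590

p̂ = 1222/1473 ≈ 0.8295995.
Under H₀, SE = √(0.82·0.18/1473) = √(0.000100204) = 0.0100102.
z = (0.8295995 − 0.82)/0.0100102 = 0.0095995/0.0100102 = 0.9590.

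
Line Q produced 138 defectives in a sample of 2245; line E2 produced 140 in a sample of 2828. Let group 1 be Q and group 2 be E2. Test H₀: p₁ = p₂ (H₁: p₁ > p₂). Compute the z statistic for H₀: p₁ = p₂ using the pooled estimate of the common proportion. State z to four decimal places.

p̂₁ = 138/2245 ≈ 0.0614699, p̂₂ = 140/2828 ≈ 0.0495050.
Pooled p̂ = (138+140)/(2245+2828) = 278/5073 = 0.0547999.
SE = √(0.0517969 × 0.000799041) = 0.0064333.
z = (0.0614699 − 0.0495050)/0.0064333 = 0.0119649/0.0064333 = 1.8598.
p-value = P(Z > 1.860) ≈ 0.0315.

z = 1.8598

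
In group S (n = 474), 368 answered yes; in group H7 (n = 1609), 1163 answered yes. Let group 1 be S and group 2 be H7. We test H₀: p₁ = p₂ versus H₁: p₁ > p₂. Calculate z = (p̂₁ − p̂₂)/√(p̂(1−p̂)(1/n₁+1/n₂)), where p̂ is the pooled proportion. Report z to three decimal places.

z = 2.322

p̂₁ = 368/474 = 0.776371, p̂₂ = 1163/1609 = 0.722809.
Pooled p̂ = (368+1163)/(474+1609) = 1531/2083 = 0.734998.
SE = √(0.194776 × 0.00273121) = 0.023065.
z = (0.776371 − 0.722809)/0.023065 = 0.053562/0.023065 = 2.322.
p-value = P(Z > 2.322) ≈ 0.0101.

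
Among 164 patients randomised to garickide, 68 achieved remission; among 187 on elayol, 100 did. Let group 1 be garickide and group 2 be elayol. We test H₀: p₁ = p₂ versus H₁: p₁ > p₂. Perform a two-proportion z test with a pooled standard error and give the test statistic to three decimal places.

p̂₁ = 68/164 ≈ 0.41463, p̂₂ = 100/187 ≈ 0.53476.
Pooled p̂ = (68+100)/(164+187) = 168/351 = 0.47863.
SE = √(0.249543 × 0.0114452) = 0.05344.
z = (0.41463 − 0.53476)/0.05344 = -0.12013/0.05344 = -2.248.
p-value = P(Z > -2.248) ≈ 0.9877.

z = -2.248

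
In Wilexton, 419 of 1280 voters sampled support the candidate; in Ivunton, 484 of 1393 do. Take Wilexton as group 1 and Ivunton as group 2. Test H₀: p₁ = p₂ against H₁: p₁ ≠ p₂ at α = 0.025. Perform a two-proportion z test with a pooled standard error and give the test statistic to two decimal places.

z = -1.10

p̂₁ = 419/1280 ≈ 0.3273, p̂₂ = 484/1393 ≈ 0.3475.
Pooled p̂ = (419+484)/(1280+1393) = 903/2673 = 0.3378.
SE = √(p̂(1−p̂)(1/n₁+1/n₂)) = √(0.3378·0.6622·0.00149913) = √(0.000335352) = 0.0183.
z = (0.3273 − 0.3475)/0.0183 = -0.0202/0.0183 = -1.10.
p-value = 2·P(Z > 1.098) ≈ 0.2722, so at α = 0.025 we fail to reject H₀.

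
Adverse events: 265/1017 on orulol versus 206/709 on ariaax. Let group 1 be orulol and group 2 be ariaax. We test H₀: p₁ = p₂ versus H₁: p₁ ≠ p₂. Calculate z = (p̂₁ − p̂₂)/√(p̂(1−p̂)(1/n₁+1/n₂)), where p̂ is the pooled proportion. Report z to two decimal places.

z = -1.38

p̂₁ = 265/1017 ≈ 0.2606, p̂₂ = 206/709 ≈ 0.2906.
Pooled p̂ = (265+206)/(1017+709) = 471/1726 = 0.2729.
SE = √(0.198419 × 0.00239372) = 0.0218.
z = (0.2606 − 0.2906)/0.0218 = -0.0300/0.0218 = -1.38.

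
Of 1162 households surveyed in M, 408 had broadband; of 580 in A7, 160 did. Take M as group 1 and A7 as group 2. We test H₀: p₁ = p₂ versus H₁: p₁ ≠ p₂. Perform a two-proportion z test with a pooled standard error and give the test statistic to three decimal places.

p̂₁ = 408/1162 ≈ 0.35112, p̂₂ = 160/580 ≈ 0.27586.
Pooled p̂ = (408+160)/(1162+580) = 568/1742 = 0.32606.
SE = √(0.219746 × 0.00258472) = 0.02383.
z = (0.35112 − 0.27586)/0.02383 = 0.07526/0.02383 = 3.158.
Two-sided p-value ≈ 2·Φ(−3.158) = 0.0016.

z = 3.158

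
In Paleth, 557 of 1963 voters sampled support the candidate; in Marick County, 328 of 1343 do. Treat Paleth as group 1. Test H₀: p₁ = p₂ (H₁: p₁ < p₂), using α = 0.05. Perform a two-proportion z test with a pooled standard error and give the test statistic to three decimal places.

z = 2.521

p̂₁ = 557/1963 = 0.283749, p̂₂ = 328/1343 = 0.244229.
Pooled p̂ = (557+328)/(1963+1343) = 885/3306 = 0.267695.
SE = √(p̂(1−p̂)(1/n₁+1/n₂)) = √(0.267695·0.732305·0.00125403) = √(0.000245832) = 0.015679.
z = (0.283749 − 0.244229)/0.015679 = 0.039520/0.015679 = 2.521.
p-value = P(Z < 2.521) ≈ 0.9941; since p > α = 0.05, fail to reject H₀.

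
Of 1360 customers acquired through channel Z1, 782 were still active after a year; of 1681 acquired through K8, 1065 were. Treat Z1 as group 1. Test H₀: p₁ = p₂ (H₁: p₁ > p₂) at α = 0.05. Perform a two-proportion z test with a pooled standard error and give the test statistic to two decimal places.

z = -3.29

p̂₁ = 782/1360 = 0.5750, p̂₂ = 1065/1681 = 0.6336.
Pooled p̂ = (782+1065)/(1360+1681) = 1847/3041 = 0.6074.
SE = √(p̂(1−p̂)(1/n₁+1/n₂)) = √(0.6074·0.3926·0.00133018) = √(0.000317211) = 0.0178.
z = (0.5750 − 0.6336)/0.0178 = -0.0586/0.0178 = -3.29.
p-value = P(Z > -3.287) ≈ 0.9995; since p > α = 0.05, fail to reject H₀.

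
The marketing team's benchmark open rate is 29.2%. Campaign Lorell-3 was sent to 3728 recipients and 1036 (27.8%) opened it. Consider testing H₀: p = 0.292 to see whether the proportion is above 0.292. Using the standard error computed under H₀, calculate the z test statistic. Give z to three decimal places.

p̂ = 1036/3728 ≈ 0.277897.
Standard error under H₀: √(0.292×0.708/3728) = 0.007447.
z = (0.277897 − 0.292)/0.007447 = -0.014103/0.007447 = -1.894.
p-value = P(Z > -1.894) ≈ 0.9709.

z = -1.894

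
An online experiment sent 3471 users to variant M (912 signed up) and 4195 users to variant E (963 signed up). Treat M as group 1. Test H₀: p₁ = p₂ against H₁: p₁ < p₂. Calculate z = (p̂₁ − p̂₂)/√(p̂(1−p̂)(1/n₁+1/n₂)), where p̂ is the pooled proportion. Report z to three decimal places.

p̂₁ = 912/3471 ≈ 0.262748, p̂₂ = 963/4195 ≈ 0.229559.
Pooled p̂ = (912+963)/(3471+4195) = 1875/7666 = 0.244586.
SE = √(0.184764 × 0.00052648) = 0.009863.
z = (0.262748 − 0.229559)/0.009863 = 0.033189/0.009863 = 3.365.
p-value = P(Z < 3.365) ≈ 0.9996.

z = 3.365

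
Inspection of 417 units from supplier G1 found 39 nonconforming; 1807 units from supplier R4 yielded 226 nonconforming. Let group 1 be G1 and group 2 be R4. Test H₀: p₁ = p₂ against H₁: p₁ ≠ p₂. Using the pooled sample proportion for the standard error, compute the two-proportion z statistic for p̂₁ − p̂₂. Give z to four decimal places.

p̂₁ = 39/417 ≈ 0.093525, p̂₂ = 226/1807 ≈ 0.125069.
Pooled p̂ = (39+226)/(417+1807) = 265/2224 = 0.119155.
SE = √(p̂(1−p̂)(1/n₁+1/n₂)) = √(0.119155·0.880845·0.00295148) = √(0.000309779) = 0.017601.
z = (0.093525 − 0.125069)/0.017601 = -0.031544/0.017601 = -1.7922.
p-value = 2·P(Z > 1.792) ≈ 0.0731.

z = -1.7922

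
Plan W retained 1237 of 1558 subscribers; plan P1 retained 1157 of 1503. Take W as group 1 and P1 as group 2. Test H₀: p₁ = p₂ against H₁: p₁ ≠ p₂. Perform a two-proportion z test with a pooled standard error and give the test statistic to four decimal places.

z = 1.6196

p̂₁ = 1237/1558 = 0.7939666, p̂₂ = 1157/1503 = 0.7697937.
Pooled p̂ = (1237+1157)/(1558+1503) = 2394/3061 = 0.7820974.
SE = √(p̂(1−p̂)(1/n₁+1/n₂)) = √(0.7820974·0.2179026·0.00130718) = √(0.000222772) = 0.0149255.
z = (0.7939666 − 0.7697937)/0.0149255 = 0.0241729/0.0149255 = 1.6196.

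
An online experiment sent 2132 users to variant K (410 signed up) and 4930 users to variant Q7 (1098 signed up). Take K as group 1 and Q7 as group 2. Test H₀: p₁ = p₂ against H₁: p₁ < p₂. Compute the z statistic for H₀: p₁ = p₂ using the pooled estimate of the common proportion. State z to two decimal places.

p̂₁ = 410/2132 = 0.19231, p̂₂ = 1098/4930 = 0.22272.
Pooled p̂ = (410+1098)/(2132+4930) = 1508/7062 = 0.21354.
SE = √(p̂(1−p̂)(1/n₁+1/n₂)) = √(0.21354·0.78646·0.000671883) = √(0.000112835) = 0.01062.
z = (0.19231 − 0.22272)/0.01062 = -0.03041/0.01062 = -2.86.

z = -2.86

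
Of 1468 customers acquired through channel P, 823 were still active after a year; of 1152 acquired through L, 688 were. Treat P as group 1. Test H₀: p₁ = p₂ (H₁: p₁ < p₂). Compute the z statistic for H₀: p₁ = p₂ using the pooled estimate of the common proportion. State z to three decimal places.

p̂₁ = 823/1468 = 0.560627, p̂₂ = 688/1152 = 0.597222.
Pooled p̂ = (823+688)/(1468+1152) = 1511/2620 = 0.576718.
SE = √(p̂(1−p̂)(1/n₁+1/n₂)) = √(0.576718·0.423282·0.00154925) = √(0.000378195) = 0.019447.
z = (0.560627 − 0.597222)/0.019447 = -0.036595/0.019447 = -1.882.
p-value = P(Z < -1.882) ≈ 0.0299.

z = -1.882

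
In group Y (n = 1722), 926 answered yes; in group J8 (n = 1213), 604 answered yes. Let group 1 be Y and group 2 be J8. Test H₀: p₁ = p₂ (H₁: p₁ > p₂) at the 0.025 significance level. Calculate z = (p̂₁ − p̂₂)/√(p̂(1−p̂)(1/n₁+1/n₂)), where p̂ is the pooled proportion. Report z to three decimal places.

z = 2.126

p̂₁ = 926/1722 = 0.537747, p̂₂ = 604/1213 = 0.497939.
Pooled p̂ = (926+604)/(1722+1213) = 1530/2935 = 0.521295.
SE = √(0.249547 × 0.00140512) = 0.018725.
z = (0.537747 − 0.497939)/0.018725 = 0.039808/0.018725 = 2.126.
p-value = P(Z > 2.126) ≈ 0.0168; since p < α = 0.025, reject H₀.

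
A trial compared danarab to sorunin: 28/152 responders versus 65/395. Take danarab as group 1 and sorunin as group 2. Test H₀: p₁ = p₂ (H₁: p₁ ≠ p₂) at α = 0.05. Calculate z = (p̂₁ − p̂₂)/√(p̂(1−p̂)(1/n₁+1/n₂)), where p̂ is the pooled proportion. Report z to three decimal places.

p̂₁ = 28/152 = 0.18421, p̂₂ = 65/395 = 0.16456.
Pooled p̂ = (28+65)/(152+395) = 93/547 = 0.17002.
SE = √(p̂(1−p̂)(1/n₁+1/n₂)) = √(0.17002·0.82998·0.00911059) = √(0.00128561) = 0.03586.
z = (0.18421 − 0.16456)/0.03586 = 0.01965/0.03586 = 0.548.
Two-sided p-value ≈ 2·Φ(−0.548) = 0.5836. With α = 0.05, fail to reject H₀.

z = 0.548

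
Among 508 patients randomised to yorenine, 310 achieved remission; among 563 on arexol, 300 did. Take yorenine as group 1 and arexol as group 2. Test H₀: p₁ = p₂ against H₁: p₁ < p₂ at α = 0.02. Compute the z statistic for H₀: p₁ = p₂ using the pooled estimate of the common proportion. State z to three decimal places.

z = 2.554

p̂₁ = 310/508 ≈ 0.61024, p̂₂ = 300/563 ≈ 0.53286.
Pooled p̂ = (310+300)/(508+563) = 610/1071 = 0.56956.
SE = √(0.245161 × 0.0037447) = 0.03030.
z = (0.61024 − 0.53286)/0.03030 = 0.07738/0.03030 = 2.554.
p-value = P(Z < 2.554) ≈ 0.9947. With α = 0.02, fail to reject H₀.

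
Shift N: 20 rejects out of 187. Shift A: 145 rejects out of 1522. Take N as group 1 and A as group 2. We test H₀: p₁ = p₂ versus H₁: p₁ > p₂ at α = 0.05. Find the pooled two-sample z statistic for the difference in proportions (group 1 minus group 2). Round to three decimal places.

z = 0.510

p̂₁ = 20/187 = 0.10695, p̂₂ = 145/1522 = 0.09527.
Pooled p̂ = (20+145)/(187+1522) = 165/1709 = 0.09655.
SE = √(0.0872262 × 0.00600462) = 0.02289.
z = (0.10695 − 0.09527)/0.02289 = 0.01168/0.02289 = 0.510.
p-value = P(Z > 0.510) ≈ 0.3049. With α = 0.05, fail to reject H₀.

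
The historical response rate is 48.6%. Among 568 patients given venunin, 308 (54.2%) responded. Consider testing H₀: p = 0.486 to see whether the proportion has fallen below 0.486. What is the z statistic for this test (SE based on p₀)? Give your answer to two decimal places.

z = 2.68

p̂ = 308/568 = 0.5423.
SE = √(p₀(1−p₀)/n) = √(0.2498/568) = 0.0210.
z = (0.5423 − 0.486)/0.0210 = 0.0563/0.0210 = 2.68.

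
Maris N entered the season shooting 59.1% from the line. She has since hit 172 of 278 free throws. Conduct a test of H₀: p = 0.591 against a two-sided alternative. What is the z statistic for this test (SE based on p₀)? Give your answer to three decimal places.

p̂ = 172/278 = 0.61871.
Under H₀, SE = √(0.591·0.409/278) = √(0.000869493) = 0.02949.
z = (0.61871 − 0.591)/0.02949 = 0.02771/0.02949 = 0.940.
p-value = 2·P(Z > 0.940) ≈ 0.3474.

z = 0.940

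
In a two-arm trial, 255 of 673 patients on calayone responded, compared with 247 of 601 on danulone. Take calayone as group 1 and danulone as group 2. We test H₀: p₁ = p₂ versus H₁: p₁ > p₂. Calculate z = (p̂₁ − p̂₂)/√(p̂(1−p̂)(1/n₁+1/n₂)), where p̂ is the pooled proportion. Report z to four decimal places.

p̂₁ = 255/673 = 0.3789004, p̂₂ = 247/601 = 0.4109817.
Pooled p̂ = (255+247)/(673+601) = 502/1274 = 0.3940345.
SE = √(0.238771 × 0.00314978) = 0.0274240.
z = (0.3789004 − 0.4109817)/0.0274240 = -0.0320813/0.0274240 = -1.1698.

z = -1.1698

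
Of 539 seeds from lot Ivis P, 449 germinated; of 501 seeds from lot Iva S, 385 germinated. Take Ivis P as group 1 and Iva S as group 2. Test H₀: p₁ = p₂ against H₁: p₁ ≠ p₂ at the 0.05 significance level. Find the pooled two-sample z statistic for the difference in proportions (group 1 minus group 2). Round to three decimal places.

p̂₁ = 449/539 ≈ 0.833024, p̂₂ = 385/501 ≈ 0.768463.
Pooled p̂ = (449+385)/(539+501) = 834/1040 = 0.801923.
SE = √(p̂(1−p̂)(1/n₁+1/n₂)) = √(0.801923·0.198077·0.0038513) = √(0.000611749) = 0.024734.
z = (0.833024 − 0.768463)/0.024734 = 0.064561/0.024734 = 2.610.
p-value = 2·P(Z > 2.610) ≈ 0.0090; since p < α = 0.05, reject H₀.

z = 2.610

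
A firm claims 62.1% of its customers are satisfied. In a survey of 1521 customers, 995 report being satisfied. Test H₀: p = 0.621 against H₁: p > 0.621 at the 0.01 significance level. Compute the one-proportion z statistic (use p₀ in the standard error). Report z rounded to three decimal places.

z = 2.667

p̂ = 995/1521 ≈ 0.654175.
SE = √(p₀(1−p₀)/n) = √(0.23536/1521) = 0.012439.
z = (0.654175 − 0.621)/0.012439 = 0.033175/0.012439 = 2.667.
p-value = P(Z > 2.667) ≈ 0.0038. With α = 0.01, reject H₀.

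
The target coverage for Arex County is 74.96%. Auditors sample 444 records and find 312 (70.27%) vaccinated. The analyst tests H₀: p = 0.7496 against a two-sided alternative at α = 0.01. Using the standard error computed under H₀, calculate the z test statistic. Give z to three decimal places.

p̂ = 312/444 ≈ 0.70270.
Standard error under H₀: √(0.7496×0.2504/444) = 0.02056.
z = (0.70270 − 0.7496)/0.02056 = -0.04690/0.02056 = -2.281.
Two-sided p-value ≈ 2·Φ(−2.281) = 0.0226. With α = 0.01, fail to reject H₀.

z = -2.281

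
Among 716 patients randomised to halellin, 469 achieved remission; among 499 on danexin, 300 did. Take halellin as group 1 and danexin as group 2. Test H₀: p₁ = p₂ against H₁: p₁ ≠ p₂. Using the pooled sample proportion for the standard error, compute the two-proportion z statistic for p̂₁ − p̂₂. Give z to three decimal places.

p̂₁ = 469/716 ≈ 0.65503, p̂₂ = 300/499 ≈ 0.60120.
Pooled p̂ = (469+300)/(716+499) = 769/1215 = 0.63292.
SE = √(0.232332 × 0.00340066) = 0.02811.
z = (0.65503 − 0.60120)/0.02811 = 0.05383/0.02811 = 1.915.
Two-sided p-value ≈ 2·Φ(−1.915) = 0.0555.

z = 1.915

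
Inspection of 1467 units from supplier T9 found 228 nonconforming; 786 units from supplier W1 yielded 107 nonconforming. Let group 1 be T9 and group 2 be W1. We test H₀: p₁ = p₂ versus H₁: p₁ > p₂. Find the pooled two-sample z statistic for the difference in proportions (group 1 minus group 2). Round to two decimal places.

z = 1.23

p̂₁ = 228/1467 ≈ 0.1554, p̂₂ = 107/786 ≈ 0.1361.
Pooled p̂ = (228+107)/(1467+786) = 335/2253 = 0.1487.
SE = √(0.126582 × 0.00195393) = 0.0157.
z = (0.1554 − 0.1361)/0.0157 = 0.0193/0.0157 = 1.23.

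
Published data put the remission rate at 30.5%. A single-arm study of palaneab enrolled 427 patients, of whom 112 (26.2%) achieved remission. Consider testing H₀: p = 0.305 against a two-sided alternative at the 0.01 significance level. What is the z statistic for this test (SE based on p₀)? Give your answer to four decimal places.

p̂ = 112/427 ≈ 0.262295.
SE = √(p₀(1−p₀)/n) = √(0.21198/427) = 0.022281.
z = (0.262295 − 0.305)/0.022281 = -0.042705/0.022281 = -1.9167.
Two-sided p-value ≈ 2·Φ(−1.917) = 0.0553, so at α = 0.01 we fail to reject H₀.

z = -1.9167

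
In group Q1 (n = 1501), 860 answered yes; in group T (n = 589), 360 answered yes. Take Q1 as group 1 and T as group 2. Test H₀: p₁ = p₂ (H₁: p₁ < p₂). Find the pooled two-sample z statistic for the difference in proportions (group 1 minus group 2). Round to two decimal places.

p̂₁ = 860/1501 = 0.57295, p̂₂ = 360/589 = 0.61121.
Pooled p̂ = (860+360)/(1501+589) = 1220/2090 = 0.58373.
SE = √(0.242989 × 0.00236402) = 0.02397.
z = (0.57295 − 0.61121)/0.02397 = -0.03826/0.02397 = -1.60.
p-value = P(Z < -1.596) ≈ 0.0552.

z = -1.60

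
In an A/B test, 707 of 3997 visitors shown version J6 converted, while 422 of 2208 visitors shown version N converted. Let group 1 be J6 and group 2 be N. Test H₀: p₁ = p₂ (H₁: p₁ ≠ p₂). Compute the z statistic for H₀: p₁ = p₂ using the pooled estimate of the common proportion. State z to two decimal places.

z = -1.39

p̂₁ = 707/3997 = 0.1769, p̂₂ = 422/2208 = 0.1911.
Pooled p̂ = (707+422)/(3997+2208) = 1129/6205 = 0.1820.
SE = √(0.148844 × 0.000703086) = 0.0102.
z = (0.1769 − 0.1911)/0.0102 = -0.0142/0.0102 = -1.39.
p-value = 2·P(Z > 1.392) ≈ 0.1639.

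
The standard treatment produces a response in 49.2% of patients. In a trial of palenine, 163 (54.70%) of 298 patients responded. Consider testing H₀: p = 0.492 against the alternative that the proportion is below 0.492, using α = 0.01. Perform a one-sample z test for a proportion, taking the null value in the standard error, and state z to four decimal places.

z = 1.8984

p̂ = 163/298 ≈ 0.546980.
Under H₀, SE = √(0.492·0.508/298) = √(0.000838711) = 0.028961.
z = (0.546980 − 0.492)/0.028961 = 0.054980/0.028961 = 1.8984.
p-value = P(Z < 1.898) ≈ 0.9712, so at α = 0.01 we fail to reject H₀.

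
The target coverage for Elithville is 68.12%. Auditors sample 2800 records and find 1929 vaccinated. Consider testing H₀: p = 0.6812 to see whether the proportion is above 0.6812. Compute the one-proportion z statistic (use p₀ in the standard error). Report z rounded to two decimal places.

p̂ = 1929/2800 ≈ 0.6889.
Standard error under H₀: √(0.6812×0.3188/2800) = 0.0088.
z = (0.6889 − 0.6812)/0.0088 = 0.0077/0.0088 = 0.88.

z = 0.88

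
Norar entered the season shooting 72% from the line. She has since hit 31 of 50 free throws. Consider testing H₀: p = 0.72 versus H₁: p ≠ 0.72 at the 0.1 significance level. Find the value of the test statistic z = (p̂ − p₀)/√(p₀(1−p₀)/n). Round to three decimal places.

p̂ = 31/50 = 0.62000.
SE = √(p₀(1−p₀)/n) = √(0.2016/50) = 0.06350.
z = (0.62000 − 0.72)/0.06350 = -0.10000/0.06350 = -1.575.
p-value = 2·P(Z > 1.575) ≈ 0.1153; since p > α = 0.1, fail to reject H₀.

z = -1.575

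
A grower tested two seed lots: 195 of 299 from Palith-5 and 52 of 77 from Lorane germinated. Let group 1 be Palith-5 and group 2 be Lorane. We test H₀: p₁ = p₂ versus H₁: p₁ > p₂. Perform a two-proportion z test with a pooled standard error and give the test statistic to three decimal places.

p̂₁ = 195/299 = 0.65217, p̂₂ = 52/77 = 0.67532.
Pooled p̂ = (195+52)/(299+77) = 247/376 = 0.65691.
SE = √(p̂(1−p̂)(1/n₁+1/n₂)) = √(0.65691·0.34309·0.0163315) = √(0.00368075) = 0.06067.
z = (0.65217 − 0.67532)/0.06067 = -0.02315/0.06067 = -0.382.
p-value = P(Z > -0.382) ≈ 0.6486.

z = -0.382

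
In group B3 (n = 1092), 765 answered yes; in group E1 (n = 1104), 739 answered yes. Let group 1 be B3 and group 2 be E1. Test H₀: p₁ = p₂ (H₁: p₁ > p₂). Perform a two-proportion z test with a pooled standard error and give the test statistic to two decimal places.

z = 1.57

p̂₁ = 765/1092 ≈ 0.7005, p̂₂ = 739/1104 ≈ 0.6694.
Pooled p̂ = (765+739)/(1092+1104) = 1504/2196 = 0.6849.
SE = √(p̂(1−p̂)(1/n₁+1/n₂)) = √(0.6849·0.3151·0.00182155) = √(0.000393124) = 0.0198.
z = (0.7005 − 0.6694)/0.0198 = 0.0311/0.0198 = 1.57.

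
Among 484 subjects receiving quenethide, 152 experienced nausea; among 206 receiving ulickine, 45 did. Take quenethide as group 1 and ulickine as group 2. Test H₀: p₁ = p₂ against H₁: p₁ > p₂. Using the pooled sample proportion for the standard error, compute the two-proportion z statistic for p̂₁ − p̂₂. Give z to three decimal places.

z = 2.544

p̂₁ = 152/484 = 0.314050, p̂₂ = 45/206 = 0.218447.
Pooled p̂ = (152+45)/(484+206) = 197/690 = 0.285507.
SE = √(p̂(1−p̂)(1/n₁+1/n₂)) = √(0.285507·0.714493·0.00692048) = √(0.00141173) = 0.037573.
z = (0.314050 − 0.218447)/0.037573 = 0.095603/0.037573 = 2.544.
p-value = P(Z > 2.544) ≈ 0.0055.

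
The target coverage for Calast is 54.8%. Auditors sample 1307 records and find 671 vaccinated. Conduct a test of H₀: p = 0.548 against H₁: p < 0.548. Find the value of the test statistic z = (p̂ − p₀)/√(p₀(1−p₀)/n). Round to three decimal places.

z = -2.514

p̂ = 671/1307 ≈ 0.513389.
Under H₀, SE = √(0.548·0.452/1307) = √(0.000189515) = 0.013766.
z = (0.513389 − 0.548)/0.013766 = -0.034611/0.013766 = -2.514.
p-value = P(Z < -2.514) ≈ 0.0060.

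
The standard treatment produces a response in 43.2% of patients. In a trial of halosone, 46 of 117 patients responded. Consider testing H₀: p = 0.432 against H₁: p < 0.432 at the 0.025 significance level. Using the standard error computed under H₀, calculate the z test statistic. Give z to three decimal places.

z = -0.848

p̂ = 46/117 = 0.39316.
Under H₀, SE = √(0.432·0.568/117) = √(0.00209723) = 0.04580.
z = (0.39316 − 0.432)/0.04580 = -0.03884/0.04580 = -0.848.
p-value = P(Z < -0.848) ≈ 0.1982; since p > α = 0.025, fail to reject H₀.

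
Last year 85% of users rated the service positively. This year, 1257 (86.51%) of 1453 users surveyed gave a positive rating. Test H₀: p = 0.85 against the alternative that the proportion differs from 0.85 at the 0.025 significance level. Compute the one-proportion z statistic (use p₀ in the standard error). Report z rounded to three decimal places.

z = 1.613

p̂ = 1257/1453 = 0.86511.
Standard error under H₀: √(0.85×0.15/1453) = 0.00937.
z = (0.86511 − 0.85)/0.00937 = 0.01511/0.00937 = 1.613.
Two-sided p-value ≈ 2·Φ(−1.613) = 0.1068, so at α = 0.025 we fail to reject H₀.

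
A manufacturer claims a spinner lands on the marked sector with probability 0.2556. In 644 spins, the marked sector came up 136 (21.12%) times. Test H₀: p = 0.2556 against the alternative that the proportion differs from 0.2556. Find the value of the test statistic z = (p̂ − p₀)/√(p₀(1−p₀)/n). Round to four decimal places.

p̂ = 136/644 ≈ 0.2111801.
Under H₀, SE = √(0.2556·0.7444/644) = √(0.000295448) = 0.0171886.
z = (0.2111801 − 0.2556)/0.0171886 = -0.0444199/0.0171886 = -2.5843.
p-value = 2·P(Z > 2.584) ≈ 0.0098.

z = -2.5843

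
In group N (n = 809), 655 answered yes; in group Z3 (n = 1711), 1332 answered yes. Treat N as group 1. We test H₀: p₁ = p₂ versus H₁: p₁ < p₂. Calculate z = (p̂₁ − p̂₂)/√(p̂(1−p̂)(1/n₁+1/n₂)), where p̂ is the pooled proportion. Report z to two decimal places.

z = 1.79

p̂₁ = 655/809 = 0.8096, p̂₂ = 1332/1711 = 0.7785.
Pooled p̂ = (655+1332)/(809+1711) = 1987/2520 = 0.7885.
SE = √(p̂(1−p̂)(1/n₁+1/n₂)) = √(0.7885·0.2115·0.00182055) = √(0.000303617) = 0.0174.
z = (0.8096 − 0.7785)/0.0174 = 0.0311/0.0174 = 1.79.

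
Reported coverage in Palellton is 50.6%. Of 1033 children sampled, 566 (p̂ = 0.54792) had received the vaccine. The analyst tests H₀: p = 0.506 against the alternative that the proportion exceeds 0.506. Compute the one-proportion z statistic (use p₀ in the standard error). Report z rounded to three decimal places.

p̂ = 566/1033 = 0.547919.
Under H₀, SE = √(0.506·0.494/1033) = √(0.000241979) = 0.015556.
z = (0.547919 − 0.506)/0.015556 = 0.041919/0.015556 = 2.695.
p-value = P(Z > 2.695) ≈ 0.0035.

z = 2.695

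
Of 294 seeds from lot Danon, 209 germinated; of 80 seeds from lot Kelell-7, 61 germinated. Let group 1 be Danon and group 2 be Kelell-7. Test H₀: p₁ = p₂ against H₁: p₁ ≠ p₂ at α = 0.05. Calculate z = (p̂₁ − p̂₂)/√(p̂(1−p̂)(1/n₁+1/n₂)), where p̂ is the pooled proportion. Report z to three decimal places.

p̂₁ = 209/294 = 0.71088, p̂₂ = 61/80 = 0.76250.
Pooled p̂ = (209+61)/(294+80) = 270/374 = 0.72193.
SE = √(p̂(1−p̂)(1/n₁+1/n₂)) = √(0.72193·0.27807·0.0159014) = √(0.00319219) = 0.05650.
z = (0.71088 − 0.76250)/0.05650 = -0.05162/0.05650 = -0.914.
Two-sided p-value ≈ 2·Φ(−0.914) = 0.3609, so at α = 0.05 we fail to reject H₀.

z = -0.914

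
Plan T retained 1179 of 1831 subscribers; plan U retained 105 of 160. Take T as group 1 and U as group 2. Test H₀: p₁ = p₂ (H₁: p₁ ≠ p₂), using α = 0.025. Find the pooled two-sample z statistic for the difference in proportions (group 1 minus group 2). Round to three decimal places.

z = -0.313

p̂₁ = 1179/1831 = 0.64391, p̂₂ = 105/160 = 0.65625.
Pooled p̂ = (1179+105)/(1831+160) = 1284/1991 = 0.64490.
SE = √(0.229003 × 0.00679615) = 0.03945.
z = (0.64391 − 0.65625)/0.03945 = -0.01234/0.03945 = -0.313.
Two-sided p-value ≈ 2·Φ(−0.313) = 0.7544; since p > α = 0.025, fail to reject H₀.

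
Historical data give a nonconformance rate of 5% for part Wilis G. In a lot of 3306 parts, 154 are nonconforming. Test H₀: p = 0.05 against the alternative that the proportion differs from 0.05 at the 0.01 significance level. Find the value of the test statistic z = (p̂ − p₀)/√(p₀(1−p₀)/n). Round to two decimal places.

z = -0.90

p̂ = 154/3306 ≈ 0.04658.
Standard error under H₀: √(0.05×0.95/3306) = 0.00379.
z = (0.04658 − 0.05)/0.00379 = -0.00342/0.00379 = -0.90.
Two-sided p-value ≈ 2·Φ(−0.902) = 0.3672. With α = 0.01, fail to reject H₀.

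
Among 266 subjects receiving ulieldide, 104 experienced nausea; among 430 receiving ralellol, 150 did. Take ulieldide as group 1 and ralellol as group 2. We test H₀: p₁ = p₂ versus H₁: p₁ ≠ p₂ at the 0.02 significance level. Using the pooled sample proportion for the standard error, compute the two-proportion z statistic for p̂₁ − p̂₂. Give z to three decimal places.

p̂₁ = 104/266 ≈ 0.39098, p̂₂ = 150/430 ≈ 0.34884.
Pooled p̂ = (104+150)/(266+430) = 254/696 = 0.36494.
SE = √(0.231759 × 0.00608498) = 0.03755.
z = (0.39098 − 0.34884)/0.03755 = 0.04214/0.03755 = 1.122.
p-value = 2·P(Z > 1.122) ≈ 0.2618; since p > α = 0.02, fail to reject H₀.

z = 1.122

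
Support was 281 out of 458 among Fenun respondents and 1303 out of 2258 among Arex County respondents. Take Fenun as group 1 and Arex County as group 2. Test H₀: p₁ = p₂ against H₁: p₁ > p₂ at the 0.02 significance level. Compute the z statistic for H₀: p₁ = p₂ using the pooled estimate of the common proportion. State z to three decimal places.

p̂₁ = 281/458 ≈ 0.61354, p̂₂ = 1303/2258 ≈ 0.57706.
Pooled p̂ = (281+1303)/(458+2258) = 1584/2716 = 0.58321.
SE = √(0.243076 × 0.00262628) = 0.02527.
z = (0.61354 − 0.57706)/0.02527 = 0.03648/0.02527 = 1.444.
p-value = P(Z > 1.444) ≈ 0.0744, so at α = 0.02 we fail to reject H₀.

z = 1.444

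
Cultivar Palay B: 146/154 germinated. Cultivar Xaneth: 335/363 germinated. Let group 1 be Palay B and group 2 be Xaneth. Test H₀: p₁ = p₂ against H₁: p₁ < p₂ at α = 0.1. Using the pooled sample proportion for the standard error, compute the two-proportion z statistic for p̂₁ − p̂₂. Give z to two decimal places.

p̂₁ = 146/154 = 0.9481, p̂₂ = 335/363 = 0.9229.
Pooled p̂ = (146+335)/(154+363) = 481/517 = 0.9304.
SE = √(p̂(1−p̂)(1/n₁+1/n₂)) = √(0.9304·0.0696·0.00924833) = √(0.000599142) = 0.0245.
z = (0.9481 − 0.9229)/0.0245 = 0.0252/0.0245 = 1.03.
p-value = P(Z < 1.029) ≈ 0.8483. With α = 0.1, fail to reject H₀.

z = 1.03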